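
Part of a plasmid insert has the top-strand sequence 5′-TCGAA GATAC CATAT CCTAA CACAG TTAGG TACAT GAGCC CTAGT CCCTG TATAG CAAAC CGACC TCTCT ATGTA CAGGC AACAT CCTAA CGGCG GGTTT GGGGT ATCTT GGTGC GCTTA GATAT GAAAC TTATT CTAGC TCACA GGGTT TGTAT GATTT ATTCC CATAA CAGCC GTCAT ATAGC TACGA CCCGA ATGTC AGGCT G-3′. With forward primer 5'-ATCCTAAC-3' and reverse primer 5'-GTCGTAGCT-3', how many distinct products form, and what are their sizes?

The forward primer ATCCTAAC matches the top strand at positions 14–21, 84–91.
The reverse primer's reverse complement is AGCTACGAC, matching at positions 183–191.
Each forward site pairs with the reverse site to give a product ending at position 191: sizes 178, 108 bp.

Two products: 178 bp, 108 bp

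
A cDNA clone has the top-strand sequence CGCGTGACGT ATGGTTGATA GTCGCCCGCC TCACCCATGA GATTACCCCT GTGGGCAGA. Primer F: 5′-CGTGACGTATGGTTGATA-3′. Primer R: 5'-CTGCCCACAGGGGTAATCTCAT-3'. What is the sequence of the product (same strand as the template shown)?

The forward primer matches the template at positions 3–20.
The reverse primer's reverse complement is ATGAGATTACCCCTGTGGGCAG, which matches the template at positions 37–58.
The product is the template from position 3 through 58 (56 bp).

5'-CGTGACGTATGGTTGATAGTCGCCCGCCTCACCCATGAGATTACCCCTGTGGGCAG-3'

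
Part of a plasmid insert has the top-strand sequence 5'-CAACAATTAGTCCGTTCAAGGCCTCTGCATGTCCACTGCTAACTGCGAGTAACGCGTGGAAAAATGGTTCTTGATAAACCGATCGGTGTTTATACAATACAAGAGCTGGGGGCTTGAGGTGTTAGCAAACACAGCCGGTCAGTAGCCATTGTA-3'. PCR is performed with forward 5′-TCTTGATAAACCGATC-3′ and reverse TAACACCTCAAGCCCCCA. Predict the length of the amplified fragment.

56 bp

Scanning the template, TCTTGATAAACCGATC occurs at positions 69–84; this primer anneals to the bottom strand there with its 3' end pointing downstream.
Reverse complement of the reverse primer: TGGGGGCTTGAGGTGTTA. This occurs on the top strand at positions 107–124.
Product length = (reverse-primer end) − (forward-primer start) + 1 = 124 − 69 + 1 = 56 bp.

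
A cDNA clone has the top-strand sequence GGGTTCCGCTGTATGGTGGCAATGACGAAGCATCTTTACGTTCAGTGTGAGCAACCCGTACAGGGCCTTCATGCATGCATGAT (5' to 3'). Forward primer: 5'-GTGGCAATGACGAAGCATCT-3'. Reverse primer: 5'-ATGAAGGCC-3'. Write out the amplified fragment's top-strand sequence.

5'-GTGGCAATGACGAAGCATCTTTACGTTCAGTGTGAGCAACCCGTACAGGGCCTTCAT-3'

Forward primer GTGGCAATGACGAAGCATCT is found on the top strand at positions 16–35.
Taking the reverse complement of ATGAAGGCC gives GGCCTTCAT, found at positions 64–72 on the template; the primer anneals here to the top strand with its 3' end pointing upstream.
The product is the template from position 16 through 72 (57 bp).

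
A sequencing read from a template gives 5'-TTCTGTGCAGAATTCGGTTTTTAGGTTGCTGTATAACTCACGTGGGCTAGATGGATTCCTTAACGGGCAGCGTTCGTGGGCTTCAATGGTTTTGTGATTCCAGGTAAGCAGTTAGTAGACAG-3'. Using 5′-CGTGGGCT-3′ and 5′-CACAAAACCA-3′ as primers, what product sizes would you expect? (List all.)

The forward primer CGTGGGCT matches the top strand at positions 41–48, 75–82.
The reverse primer's reverse complement is TGGTTTTGTG, matching at positions 87–96.
Each forward site pairs with the reverse site to give a product ending at position 96: sizes 56, 22 bp.

56 bp, 22 bp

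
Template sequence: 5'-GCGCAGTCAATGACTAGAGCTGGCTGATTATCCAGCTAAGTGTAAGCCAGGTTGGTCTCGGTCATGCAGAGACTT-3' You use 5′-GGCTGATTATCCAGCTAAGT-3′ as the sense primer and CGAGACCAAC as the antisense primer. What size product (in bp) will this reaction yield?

39 bp

Scanning the template, GGCTGATTATCCAGCTAAGT occurs at positions 22–41; this primer anneals to the bottom strand there with its 3' end pointing downstream.
The reverse primer's reverse complement is GTTGGTCTCG, which matches the template at positions 51–60.
Amplicon spans positions 22–60: 39 bp.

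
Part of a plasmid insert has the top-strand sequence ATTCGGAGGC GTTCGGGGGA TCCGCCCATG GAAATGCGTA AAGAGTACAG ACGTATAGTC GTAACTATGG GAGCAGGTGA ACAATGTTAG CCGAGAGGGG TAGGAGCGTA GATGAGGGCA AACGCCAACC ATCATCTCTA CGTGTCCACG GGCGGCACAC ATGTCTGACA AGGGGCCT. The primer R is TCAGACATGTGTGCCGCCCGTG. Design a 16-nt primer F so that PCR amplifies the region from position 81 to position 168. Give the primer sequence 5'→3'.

5'-ACAATGTTAGCCGAGA-3'

The reverse primer's reverse complement CACGGGCGGCACACATGTCTGA matches the template at positions 147–168; the product starts at position 81.
The forward primer is identical to the top strand over positions 81–96: ACAATGTTAGCCGAGA.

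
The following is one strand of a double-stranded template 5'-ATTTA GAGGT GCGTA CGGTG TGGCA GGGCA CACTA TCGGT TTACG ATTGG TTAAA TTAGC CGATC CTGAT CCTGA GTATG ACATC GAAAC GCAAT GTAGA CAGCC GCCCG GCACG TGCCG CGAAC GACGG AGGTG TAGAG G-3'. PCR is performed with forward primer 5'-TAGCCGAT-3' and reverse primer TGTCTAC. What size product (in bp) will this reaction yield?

Forward primer TAGCCGAT is found on the top strand at positions 57–64.
The reverse primer's reverse complement is GTAGACA, which matches the template at positions 96–102.
Amplicon spans positions 57–102: 46 bp.

46 bp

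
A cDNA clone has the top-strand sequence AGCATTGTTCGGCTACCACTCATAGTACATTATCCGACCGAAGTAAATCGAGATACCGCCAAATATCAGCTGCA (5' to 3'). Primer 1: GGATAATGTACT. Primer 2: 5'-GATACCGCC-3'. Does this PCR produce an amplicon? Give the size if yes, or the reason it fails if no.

No product — the primers' 3' ends point away from each other.

Primer 1 (GGATAATGTACT) has reverse complement AGTACATTATCC, which matches the top strand at positions 24–35; primer 1 anneals to the top strand there with its 3' end pointing upstream toward position 24.
Primer 2 (GATACCGCC) matches the top strand directly at positions 52–60; it anneals to the bottom strand with its 3' end pointing downstream toward position 60.
The 3' ends diverge (primer 1 extends toward position 1, primer 2 toward position 74), so the primers never converge on a shared product.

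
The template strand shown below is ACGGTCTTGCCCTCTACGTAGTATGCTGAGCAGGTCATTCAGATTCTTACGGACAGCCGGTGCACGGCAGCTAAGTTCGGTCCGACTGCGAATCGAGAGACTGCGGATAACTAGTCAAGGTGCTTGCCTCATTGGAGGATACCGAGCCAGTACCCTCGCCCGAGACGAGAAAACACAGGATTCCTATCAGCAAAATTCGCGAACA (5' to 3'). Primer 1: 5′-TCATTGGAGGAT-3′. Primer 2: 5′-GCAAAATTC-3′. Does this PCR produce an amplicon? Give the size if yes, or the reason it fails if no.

Primer 1 (TCATTGGAGGAT) matches the top strand at positions 129–140 (3' end points downstream).
Primer 2 (GCAAAATTC) also matches the top strand directly, at positions 190–198 — its reverse complement GAATTTTGC is not present.
Both primers anneal to the bottom strand with 3' ends pointing the same way, so neither can prime synthesis back toward the other.

No product — both primers anneal to the same strand and extend in the same direction.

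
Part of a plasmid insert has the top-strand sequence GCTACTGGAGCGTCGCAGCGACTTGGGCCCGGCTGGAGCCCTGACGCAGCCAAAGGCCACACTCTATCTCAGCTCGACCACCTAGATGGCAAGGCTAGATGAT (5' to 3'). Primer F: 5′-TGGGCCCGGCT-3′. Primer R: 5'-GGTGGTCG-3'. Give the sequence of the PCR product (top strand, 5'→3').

Scanning the template, TGGGCCCGGCT occurs at positions 24–34; this primer anneals to the bottom strand there with its 3' end pointing downstream.
Reverse complement of the reverse primer: CGACCACC. This occurs on the top strand at positions 75–82.
The product is the template from position 24 through 82 (59 bp).

5'-TGGGCCCGGCTGGAGCCCTGACGCAGCCAAAGGCCACACTCTATCTCAGCTCGACCACC-3'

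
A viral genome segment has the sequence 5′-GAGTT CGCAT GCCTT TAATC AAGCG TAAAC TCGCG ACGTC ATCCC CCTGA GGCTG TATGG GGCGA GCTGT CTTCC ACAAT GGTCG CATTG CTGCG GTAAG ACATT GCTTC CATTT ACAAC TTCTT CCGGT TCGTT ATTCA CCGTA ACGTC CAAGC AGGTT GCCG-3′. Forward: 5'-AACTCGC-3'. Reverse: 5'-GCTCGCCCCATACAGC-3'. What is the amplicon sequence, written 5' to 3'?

5'-AACTCGCGACGTCATCCCCCTGAGGCTGTATGGGGCGAGC-3'

Forward primer AACTCGC is found on the top strand at positions 28–34.
Reverse complement of the reverse primer: GCTGTATGGGGCGAGC. This occurs on the top strand at positions 52–67.
The product is the template from position 28 through 67 (40 bp).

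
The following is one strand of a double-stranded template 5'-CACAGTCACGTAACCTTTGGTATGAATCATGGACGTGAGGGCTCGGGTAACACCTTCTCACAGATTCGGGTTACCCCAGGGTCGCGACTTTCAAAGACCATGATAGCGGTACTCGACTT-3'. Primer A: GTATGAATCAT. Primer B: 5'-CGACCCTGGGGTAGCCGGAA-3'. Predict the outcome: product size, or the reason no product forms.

No product — primer B has no binding site in the template.

Primer B (CGACCCTGGGGTAGCCGGAA) does not match the top strand, and its reverse complement TTCCGGCTACCCCAGGGTCG does not match either.
With no annealing site for primer B, no amplification occurs.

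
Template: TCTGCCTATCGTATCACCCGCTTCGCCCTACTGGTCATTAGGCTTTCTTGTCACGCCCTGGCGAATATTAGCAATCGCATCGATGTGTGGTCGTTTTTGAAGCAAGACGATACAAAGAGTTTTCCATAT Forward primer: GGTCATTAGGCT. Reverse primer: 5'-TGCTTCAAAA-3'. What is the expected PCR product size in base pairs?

72 bp

Scanning the template, GGTCATTAGGCT occurs at positions 33–44; this primer anneals to the bottom strand there with its 3' end pointing downstream.
The reverse primer's reverse complement is TTTTGAAGCA, which matches the template at positions 95–104.
Amplicon spans positions 33–104: 72 bp.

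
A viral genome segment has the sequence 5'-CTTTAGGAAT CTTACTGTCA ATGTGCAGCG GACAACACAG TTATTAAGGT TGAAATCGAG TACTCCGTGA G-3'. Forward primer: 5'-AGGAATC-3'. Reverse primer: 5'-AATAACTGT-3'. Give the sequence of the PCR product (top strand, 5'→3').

5'-AGGAATCTTACTGTCAATGTGCAGCGGACAACACAGTTATT-3'

Scanning the template, AGGAATC occurs at positions 5–11; this primer anneals to the bottom strand there with its 3' end pointing downstream.
The reverse primer's reverse complement is ACAGTTATT, which matches the template at positions 37–45.
The product is the template from position 5 through 45 (41 bp).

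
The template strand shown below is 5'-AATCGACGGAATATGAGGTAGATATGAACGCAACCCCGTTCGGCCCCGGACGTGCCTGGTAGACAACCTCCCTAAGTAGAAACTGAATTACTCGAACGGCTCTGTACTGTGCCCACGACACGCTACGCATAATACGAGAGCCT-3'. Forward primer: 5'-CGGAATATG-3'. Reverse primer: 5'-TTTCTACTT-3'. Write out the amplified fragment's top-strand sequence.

5'-CGGAATATGAGGTAGATATGAACGCAACCCCGTTCGGCCCCGGACGTGCCTGGTAGACAACCTCCCTAAGTAGAAA-3'

The forward primer matches the template at positions 7–15.
Reverse complement of the reverse primer: AAGTAGAAA. This occurs on the top strand at positions 74–82.
The product is the template from position 7 through 82 (76 bp).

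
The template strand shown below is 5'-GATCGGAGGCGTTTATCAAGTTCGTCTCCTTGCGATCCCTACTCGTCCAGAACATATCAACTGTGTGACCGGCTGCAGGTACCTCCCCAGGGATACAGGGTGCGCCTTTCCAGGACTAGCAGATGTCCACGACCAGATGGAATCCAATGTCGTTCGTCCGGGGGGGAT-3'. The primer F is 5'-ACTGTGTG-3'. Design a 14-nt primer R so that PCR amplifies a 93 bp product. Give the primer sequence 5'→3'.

5'-CGACATTGGATTCC-3'

The forward primer binds at positions 60–67, so a 93 bp product ends at position 60 + 93 − 1 = 152.
The reverse primer anneals to the top strand over positions 139–152, i.e. to GGAATCCAATGTCG.
Its sequence written 5'→3' is the reverse complement: CGACATTGGATTCC.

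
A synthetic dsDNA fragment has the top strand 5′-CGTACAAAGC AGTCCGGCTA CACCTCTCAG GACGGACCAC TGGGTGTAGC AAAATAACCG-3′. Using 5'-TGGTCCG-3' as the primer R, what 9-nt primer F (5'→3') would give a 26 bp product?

The reverse primer's reverse complement CGGACCA matches the template at positions 33–39, so the product ends at position 39.
A 26 bp product then starts at position 39 − 26 + 1 = 14.
The forward primer is identical to the top strand there: CCGGCTACA.

5'-CCGGCTACA-3'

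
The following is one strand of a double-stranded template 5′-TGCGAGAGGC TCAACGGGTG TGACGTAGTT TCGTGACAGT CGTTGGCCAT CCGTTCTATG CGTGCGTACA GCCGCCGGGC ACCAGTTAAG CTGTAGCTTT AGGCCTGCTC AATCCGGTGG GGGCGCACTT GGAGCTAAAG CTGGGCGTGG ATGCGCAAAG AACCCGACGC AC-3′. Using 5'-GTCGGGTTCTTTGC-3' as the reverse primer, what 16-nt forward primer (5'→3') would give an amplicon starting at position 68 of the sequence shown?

5'-ACAGCCGCCGGGCACC-3'

The reverse primer's reverse complement GCAAAGAACCCGAC matches the template at positions 155–168; the product starts at position 68.
The forward primer is identical to the top strand over positions 68–83: ACAGCCGCCGGGCACC.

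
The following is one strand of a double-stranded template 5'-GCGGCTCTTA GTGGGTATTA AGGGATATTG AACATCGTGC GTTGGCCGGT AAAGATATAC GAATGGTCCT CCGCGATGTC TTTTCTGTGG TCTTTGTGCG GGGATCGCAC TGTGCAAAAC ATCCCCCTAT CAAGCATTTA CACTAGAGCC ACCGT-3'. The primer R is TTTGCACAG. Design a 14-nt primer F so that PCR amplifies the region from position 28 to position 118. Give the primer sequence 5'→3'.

5'-TTGAACATCGTGCG-3'

The reverse primer's reverse complement CTGTGCAAA matches the template at positions 110–118; the product starts at position 28.
The forward primer is identical to the top strand over positions 28–41: TTGAACATCGTGCG.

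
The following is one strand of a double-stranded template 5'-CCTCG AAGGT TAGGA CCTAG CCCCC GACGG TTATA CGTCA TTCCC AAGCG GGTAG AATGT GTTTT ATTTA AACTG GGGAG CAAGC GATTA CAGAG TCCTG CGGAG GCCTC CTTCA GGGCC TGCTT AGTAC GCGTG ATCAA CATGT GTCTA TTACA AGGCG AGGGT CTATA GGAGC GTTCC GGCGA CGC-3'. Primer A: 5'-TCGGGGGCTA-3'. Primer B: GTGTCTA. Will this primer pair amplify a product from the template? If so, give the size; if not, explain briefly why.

No product — the primers' 3' ends point away from each other.

Primer A (TCGGGGGCTA) has reverse complement TAGCCCCCGA, which matches the top strand at positions 18–27; primer A anneals to the top strand there with its 3' end pointing upstream toward position 18.
Primer B (GTGTCTA) matches the top strand directly at positions 144–150; it anneals to the bottom strand with its 3' end pointing downstream toward position 150.
The 3' ends diverge (primer A extends toward position 1, primer B toward position 188), so the primers never converge on a shared product.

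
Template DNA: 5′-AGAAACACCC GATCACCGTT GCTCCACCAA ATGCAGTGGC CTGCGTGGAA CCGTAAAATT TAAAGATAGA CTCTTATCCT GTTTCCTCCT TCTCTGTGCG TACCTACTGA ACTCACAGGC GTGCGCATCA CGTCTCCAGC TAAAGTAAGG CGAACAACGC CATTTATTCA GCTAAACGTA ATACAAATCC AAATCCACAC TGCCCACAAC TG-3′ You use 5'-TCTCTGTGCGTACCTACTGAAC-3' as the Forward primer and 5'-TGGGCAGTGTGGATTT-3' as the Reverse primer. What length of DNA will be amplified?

116 bp

The forward primer matches the template at positions 91–112.
The reverse primer's reverse complement is AAATCCACACTGCCCA, which matches the template at positions 191–206.
Amplicon spans positions 91–206: 116 bp.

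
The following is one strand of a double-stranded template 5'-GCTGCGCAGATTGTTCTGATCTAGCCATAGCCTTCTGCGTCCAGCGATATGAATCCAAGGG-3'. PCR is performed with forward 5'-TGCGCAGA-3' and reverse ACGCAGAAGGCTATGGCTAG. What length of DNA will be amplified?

Forward primer TGCGCAGA is found on the top strand at positions 3–10.
Taking the reverse complement of ACGCAGAAGGCTATGGCTAG gives CTAGCCATAGCCTTCTGCGT, found at positions 21–40 on the template; the primer anneals here to the top strand with its 3' end pointing upstream.
The product runs from position 3 to position 40, so its length is 40 − 3 + 1 = 38 bp.

38 bp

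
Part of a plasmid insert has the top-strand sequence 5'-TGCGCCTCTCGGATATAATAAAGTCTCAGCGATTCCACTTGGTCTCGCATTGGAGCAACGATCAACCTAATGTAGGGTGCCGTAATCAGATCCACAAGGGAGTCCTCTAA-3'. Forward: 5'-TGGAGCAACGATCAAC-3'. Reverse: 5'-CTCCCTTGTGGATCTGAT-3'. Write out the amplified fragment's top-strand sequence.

5'-TGGAGCAACGATCAACCTAATGTAGGGTGCCGTAATCAGATCCACAAGGGAG-3'

Forward primer TGGAGCAACGATCAAC is found on the top strand at positions 51–66.
The reverse primer's reverse complement is ATCAGATCCACAAGGGAG, which matches the template at positions 85–102.
The product is the template from position 51 through 102 (52 bp).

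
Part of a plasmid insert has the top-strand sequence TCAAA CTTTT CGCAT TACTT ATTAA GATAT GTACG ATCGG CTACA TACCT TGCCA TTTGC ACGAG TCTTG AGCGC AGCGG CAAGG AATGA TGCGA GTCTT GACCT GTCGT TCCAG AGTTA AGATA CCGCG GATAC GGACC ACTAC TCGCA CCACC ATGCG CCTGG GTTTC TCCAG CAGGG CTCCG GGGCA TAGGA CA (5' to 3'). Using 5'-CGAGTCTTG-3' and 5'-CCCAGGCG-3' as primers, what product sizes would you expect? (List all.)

105 bp, 74 bp

The forward primer CGAGTCTTG matches the top strand at positions 62–70, 93–101.
The reverse primer's reverse complement is CGCCTGGG, matching at positions 159–166.
Each forward site pairs with the reverse site to give a product ending at position 166: sizes 105, 74 bp.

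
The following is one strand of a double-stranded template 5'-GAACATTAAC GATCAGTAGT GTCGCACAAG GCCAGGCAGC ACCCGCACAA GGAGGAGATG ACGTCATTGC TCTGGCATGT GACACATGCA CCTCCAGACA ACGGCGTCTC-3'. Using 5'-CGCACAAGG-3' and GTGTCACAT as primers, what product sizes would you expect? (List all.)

The forward primer CGCACAAGG matches the top strand at positions 23–31, 44–52.
The reverse primer's reverse complement is ATGTGACAC, matching at positions 77–85.
Each forward site pairs with the reverse site to give a product ending at position 85: sizes 63, 42 bp.

63 bp, 42 bp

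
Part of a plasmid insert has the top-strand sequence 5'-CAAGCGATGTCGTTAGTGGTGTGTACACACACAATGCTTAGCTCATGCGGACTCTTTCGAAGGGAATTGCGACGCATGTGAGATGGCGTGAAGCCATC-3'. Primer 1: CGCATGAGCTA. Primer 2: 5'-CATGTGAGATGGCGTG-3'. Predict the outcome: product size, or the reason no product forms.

Primer 1 (CGCATGAGCTA) has reverse complement TAGCTCATGCG, which matches the top strand at positions 39–49; primer 1 anneals to the top strand there with its 3' end pointing upstream toward position 39.
Primer 2 (CATGTGAGATGGCGTG) matches the top strand directly at positions 75–90; it anneals to the bottom strand with its 3' end pointing downstream toward position 90.
The 3' ends diverge (primer 1 extends toward position 1, primer 2 toward position 98), so the primers never converge on a shared product.

No product — the primers' 3' ends point away from each other.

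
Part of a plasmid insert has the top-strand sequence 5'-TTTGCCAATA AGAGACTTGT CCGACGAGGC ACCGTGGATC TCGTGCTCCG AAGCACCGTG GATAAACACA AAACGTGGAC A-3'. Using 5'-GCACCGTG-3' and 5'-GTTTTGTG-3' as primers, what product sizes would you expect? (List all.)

46 bp, 22 bp

The forward primer GCACCGTG matches the top strand at positions 29–36, 53–60.
The reverse primer's reverse complement is CACAAAAC, matching at positions 67–74.
Each forward site pairs with the reverse site to give a product ending at position 74: sizes 46, 22 bp.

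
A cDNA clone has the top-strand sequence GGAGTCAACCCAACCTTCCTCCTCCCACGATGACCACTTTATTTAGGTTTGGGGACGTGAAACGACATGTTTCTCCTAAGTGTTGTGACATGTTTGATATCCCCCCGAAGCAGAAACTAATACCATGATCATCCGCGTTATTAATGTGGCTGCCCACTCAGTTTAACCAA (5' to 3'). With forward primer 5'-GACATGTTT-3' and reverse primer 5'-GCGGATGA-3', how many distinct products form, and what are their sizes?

Two products: 73 bp, 50 bp

The forward primer GACATGTTT matches the top strand at positions 64–72, 87–95.
The reverse primer's reverse complement is TCATCCGC, matching at positions 129–136.
Each forward site pairs with the reverse site to give a product ending at position 136: sizes 73, 50 bp.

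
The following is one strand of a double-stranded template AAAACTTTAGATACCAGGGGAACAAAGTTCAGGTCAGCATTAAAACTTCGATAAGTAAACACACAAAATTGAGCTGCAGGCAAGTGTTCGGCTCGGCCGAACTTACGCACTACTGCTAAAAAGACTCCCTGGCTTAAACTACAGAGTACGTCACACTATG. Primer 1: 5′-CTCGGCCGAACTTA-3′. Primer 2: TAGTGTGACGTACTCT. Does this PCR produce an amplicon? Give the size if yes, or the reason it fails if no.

Yes — a 67 bp product.

Primer 1 (CTCGGCCGAACTTA) matches the top strand at positions 92–105; it acts as a forward primer.
Primer 2's reverse complement is AGAGTACGTCACACTA, matching the top strand at positions 143–158; it acts as a reverse primer.
The 3' ends face each other across positions 92–158, giving a 67 bp product.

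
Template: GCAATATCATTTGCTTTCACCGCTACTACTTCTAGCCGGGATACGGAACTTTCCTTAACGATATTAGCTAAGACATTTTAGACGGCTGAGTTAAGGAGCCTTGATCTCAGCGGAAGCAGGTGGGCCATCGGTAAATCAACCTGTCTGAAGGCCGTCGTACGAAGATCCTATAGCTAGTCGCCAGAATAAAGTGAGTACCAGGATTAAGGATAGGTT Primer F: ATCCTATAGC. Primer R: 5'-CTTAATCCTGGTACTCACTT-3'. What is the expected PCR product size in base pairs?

The forward primer matches the template at positions 165–174.
The reverse primer's reverse complement is AAGTGAGTACCAGGATTAAG, which matches the template at positions 189–208.
Amplicon spans positions 165–208: 44 bp.

44 bp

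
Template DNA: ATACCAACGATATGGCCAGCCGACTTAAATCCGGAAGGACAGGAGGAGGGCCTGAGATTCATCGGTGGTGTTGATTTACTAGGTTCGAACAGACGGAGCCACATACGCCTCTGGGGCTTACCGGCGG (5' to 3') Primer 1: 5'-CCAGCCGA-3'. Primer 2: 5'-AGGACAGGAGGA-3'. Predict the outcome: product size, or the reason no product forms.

No product — both primers anneal to the same strand and extend in the same direction.

Primer 1 (CCAGCCGA) matches the top strand at positions 16–23 (3' end points downstream).
Primer 2 (AGGACAGGAGGA) also matches the top strand directly, at positions 36–47 — its reverse complement TCCTCCTGTCCT is not present.
Both primers anneal to the bottom strand with 3' ends pointing the same way, so neither can prime synthesis back toward the other.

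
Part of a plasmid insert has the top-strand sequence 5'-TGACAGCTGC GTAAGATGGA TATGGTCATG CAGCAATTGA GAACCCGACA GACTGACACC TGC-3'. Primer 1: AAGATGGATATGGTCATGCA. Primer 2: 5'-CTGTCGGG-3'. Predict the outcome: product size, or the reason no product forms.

Primer 1 (AAGATGGATATGGTCATGCA) matches the top strand at positions 13–32; it acts as a forward primer.
Primer 2's reverse complement is CCCGACAG, matching the top strand at positions 44–51; it acts as a reverse primer.
The 3' ends face each other across positions 13–51, giving a 39 bp product.

Yes — a 39 bp product.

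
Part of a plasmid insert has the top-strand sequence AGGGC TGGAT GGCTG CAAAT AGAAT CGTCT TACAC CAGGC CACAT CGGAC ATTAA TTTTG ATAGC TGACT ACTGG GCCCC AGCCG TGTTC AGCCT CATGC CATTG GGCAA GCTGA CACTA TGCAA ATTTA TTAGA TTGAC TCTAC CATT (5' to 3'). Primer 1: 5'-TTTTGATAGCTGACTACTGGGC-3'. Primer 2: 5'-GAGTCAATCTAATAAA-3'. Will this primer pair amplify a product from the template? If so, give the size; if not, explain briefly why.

Primer 1 (TTTTGATAGCTGACTACTGGGC) matches the top strand at positions 56–77; it acts as a forward primer.
Primer 2's reverse complement is TTTATTAGATTGACTC, matching the top strand at positions 127–142; it acts as a reverse primer.
The 3' ends face each other across positions 56–142, giving an 87 bp product.

Yes — an 87 bp product.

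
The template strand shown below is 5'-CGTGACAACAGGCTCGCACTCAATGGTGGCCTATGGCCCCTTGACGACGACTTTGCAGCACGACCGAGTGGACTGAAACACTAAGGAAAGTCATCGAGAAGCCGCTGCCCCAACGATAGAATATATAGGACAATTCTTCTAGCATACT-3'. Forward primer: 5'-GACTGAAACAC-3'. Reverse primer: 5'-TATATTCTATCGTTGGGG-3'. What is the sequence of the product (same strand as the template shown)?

5'-GACTGAAACACTAAGGAAAGTCATCGAGAAGCCGCTGCCCCAACGATAGAATATA-3'

The forward primer matches the template at positions 71–81.
Taking the reverse complement of TATATTCTATCGTTGGGG gives CCCCAACGATAGAATATA, found at positions 108–125 on the template; the primer anneals here to the top strand with its 3' end pointing upstream.
The product is the template from position 71 through 125 (55 bp).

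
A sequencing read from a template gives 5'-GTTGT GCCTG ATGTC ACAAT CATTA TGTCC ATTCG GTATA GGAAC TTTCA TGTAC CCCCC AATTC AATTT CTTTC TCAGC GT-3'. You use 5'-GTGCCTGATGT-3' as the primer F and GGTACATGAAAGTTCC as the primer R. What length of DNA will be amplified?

Forward primer GTGCCTGATGT is found on the top strand at positions 4–14.
The reverse primer's reverse complement is GGAACTTTCATGTACC, which matches the template at positions 41–56.
Product length = (reverse-primer end) − (forward-primer start) + 1 = 56 − 4 + 1 = 53 bp.

53 bp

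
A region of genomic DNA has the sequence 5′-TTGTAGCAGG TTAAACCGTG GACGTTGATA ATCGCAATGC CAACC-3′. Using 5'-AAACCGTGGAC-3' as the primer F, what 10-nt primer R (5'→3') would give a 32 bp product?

5'-GTTGGCATTG-3'

The forward primer binds at positions 13–23, so a 32 bp product ends at position 13 + 32 − 1 = 44.
The reverse primer anneals to the top strand over positions 35–44, i.e. to CAATGCCAAC.
Its sequence written 5'→3' is the reverse complement: GTTGGCATTG.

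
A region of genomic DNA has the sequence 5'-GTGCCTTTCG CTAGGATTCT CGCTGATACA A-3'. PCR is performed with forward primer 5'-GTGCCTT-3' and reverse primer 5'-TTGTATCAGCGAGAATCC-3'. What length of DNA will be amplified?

Forward primer GTGCCTT is found on the top strand at positions 1–7.
Taking the reverse complement of TTGTATCAGCGAGAATCC gives GGATTCTCGCTGATACAA, found at positions 14–31 on the template; the primer anneals here to the top strand with its 3' end pointing upstream.
Amplicon spans positions 1–31: 31 bp.

31 bp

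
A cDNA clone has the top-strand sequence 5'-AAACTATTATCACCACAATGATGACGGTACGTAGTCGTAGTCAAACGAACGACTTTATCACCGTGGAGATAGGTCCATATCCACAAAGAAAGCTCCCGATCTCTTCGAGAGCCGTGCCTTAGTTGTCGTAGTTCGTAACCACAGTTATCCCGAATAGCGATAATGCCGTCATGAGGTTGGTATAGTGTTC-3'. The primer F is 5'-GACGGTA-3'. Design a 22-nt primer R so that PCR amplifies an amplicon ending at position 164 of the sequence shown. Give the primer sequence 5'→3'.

The forward primer binds at positions 23–29; the product's 3' end on the top strand is position 164.
The reverse primer anneals to the top strand over positions 143–164, i.e. to AGTTATCCCGAATAGCGATAAT.
Its sequence written 5'→3' is the reverse complement: ATTATCGCTATTCGGGATAACT.

5'-ATTATCGCTATTCGGGATAACT-3'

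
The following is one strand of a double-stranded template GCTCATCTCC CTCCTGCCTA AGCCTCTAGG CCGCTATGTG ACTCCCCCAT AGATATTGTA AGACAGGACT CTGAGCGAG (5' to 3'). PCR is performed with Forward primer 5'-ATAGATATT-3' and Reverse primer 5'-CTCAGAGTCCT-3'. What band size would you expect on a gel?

Forward primer ATAGATATT is found on the top strand at positions 49–57.
Reverse complement of the reverse primer: AGGACTCTGAG. This occurs on the top strand at positions 65–75.
Amplicon spans positions 49–75: 27 bp.

27 bp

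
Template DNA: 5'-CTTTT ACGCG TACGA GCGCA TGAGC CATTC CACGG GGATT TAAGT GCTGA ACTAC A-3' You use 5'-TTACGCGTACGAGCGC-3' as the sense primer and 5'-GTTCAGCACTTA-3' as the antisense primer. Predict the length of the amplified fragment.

The forward primer matches the template at positions 4–19.
Taking the reverse complement of GTTCAGCACTTA gives TAAGTGCTGAAC, found at positions 41–52 on the template; the primer anneals here to the top strand with its 3' end pointing upstream.
Product length = (reverse-primer end) − (forward-primer start) + 1 = 52 − 4 + 1 = 49 bp.

49 bp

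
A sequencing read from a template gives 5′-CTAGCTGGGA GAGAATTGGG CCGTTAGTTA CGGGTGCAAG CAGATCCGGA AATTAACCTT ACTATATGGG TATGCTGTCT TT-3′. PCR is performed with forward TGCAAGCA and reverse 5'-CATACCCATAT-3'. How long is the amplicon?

40 bp

Forward primer TGCAAGCA is found on the top strand at positions 35–42.
The reverse primer's reverse complement is ATATGGGTATG, which matches the template at positions 64–74.
Amplicon spans positions 35–74: 40 bp.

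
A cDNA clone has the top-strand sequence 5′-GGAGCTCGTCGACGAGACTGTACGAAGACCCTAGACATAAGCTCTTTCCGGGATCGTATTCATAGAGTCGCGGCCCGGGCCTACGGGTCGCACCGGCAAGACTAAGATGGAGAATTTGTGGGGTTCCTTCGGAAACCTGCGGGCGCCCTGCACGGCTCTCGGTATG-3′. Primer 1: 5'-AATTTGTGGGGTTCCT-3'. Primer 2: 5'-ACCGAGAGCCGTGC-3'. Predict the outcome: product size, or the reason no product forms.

Yes — a 51 bp product.

Primer 1 (AATTTGTGGGGTTCCT) matches the top strand at positions 113–128; it acts as a forward primer.
Primer 2's reverse complement is GCACGGCTCTCGGT, matching the top strand at positions 150–163; it acts as a reverse primer.
The 3' ends face each other across positions 113–163, giving a 51 bp product.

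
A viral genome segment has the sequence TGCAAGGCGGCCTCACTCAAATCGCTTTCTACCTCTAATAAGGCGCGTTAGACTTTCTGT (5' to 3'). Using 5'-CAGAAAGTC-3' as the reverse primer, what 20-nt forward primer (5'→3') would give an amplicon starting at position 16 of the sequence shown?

5'-CTCAAATCGCTTTCTACCTC-3'

The reverse primer's reverse complement GACTTTCTG matches the template at positions 51–59; the product starts at position 16.
The forward primer is identical to the top strand over positions 16–35: CTCAAATCGCTTTCTACCTC.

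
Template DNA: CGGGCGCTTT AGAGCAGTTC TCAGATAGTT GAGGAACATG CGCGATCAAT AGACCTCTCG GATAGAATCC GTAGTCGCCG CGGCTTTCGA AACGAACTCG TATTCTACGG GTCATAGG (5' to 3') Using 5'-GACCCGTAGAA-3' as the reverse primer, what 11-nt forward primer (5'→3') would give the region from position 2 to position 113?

The reverse primer's reverse complement TTCTACGGGTC matches the template at positions 103–113; the product starts at position 2.
The forward primer is identical to the top strand over positions 2–12: GGGCGCTTTAG.

5'-GGGCGCTTTAG-3'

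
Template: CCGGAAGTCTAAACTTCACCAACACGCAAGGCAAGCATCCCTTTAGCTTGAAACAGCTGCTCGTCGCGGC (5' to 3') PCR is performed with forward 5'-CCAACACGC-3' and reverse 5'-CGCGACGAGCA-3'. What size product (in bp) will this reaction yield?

Forward primer CCAACACGC is found on the top strand at positions 19–27.
The reverse primer's reverse complement is TGCTCGTCGCG, which matches the template at positions 58–68.
The product runs from position 19 to position 68, so its length is 68 − 19 + 1 = 50 bp.

50 bp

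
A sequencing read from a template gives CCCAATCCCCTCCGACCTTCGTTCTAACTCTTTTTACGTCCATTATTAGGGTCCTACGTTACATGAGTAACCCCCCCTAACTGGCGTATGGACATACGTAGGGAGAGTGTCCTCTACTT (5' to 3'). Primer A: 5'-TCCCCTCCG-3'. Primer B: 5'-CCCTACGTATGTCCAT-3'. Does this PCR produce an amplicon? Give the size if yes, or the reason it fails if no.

Primer A (TCCCCTCCG) matches the top strand at positions 6–14; it acts as a forward primer.
Primer B's reverse complement is ATGGACATACGTAGGG, matching the top strand at positions 88–103; it acts as a reverse primer.
The 3' ends face each other across positions 6–103, giving a 98 bp product.

Yes — a 98 bp product.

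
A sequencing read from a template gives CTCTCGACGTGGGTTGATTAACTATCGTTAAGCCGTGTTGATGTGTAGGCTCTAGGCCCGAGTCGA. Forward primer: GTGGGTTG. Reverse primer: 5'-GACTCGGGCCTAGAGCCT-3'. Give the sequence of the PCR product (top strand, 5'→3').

5'-GTGGGTTGATTAACTATCGTTAAGCCGTGTTGATGTGTAGGCTCTAGGCCCGAGTC-3'

The forward primer matches the template at positions 9–16.
The reverse primer's reverse complement is AGGCTCTAGGCCCGAGTC, which matches the template at positions 47–64.
The product is the template from position 9 through 64 (56 bp).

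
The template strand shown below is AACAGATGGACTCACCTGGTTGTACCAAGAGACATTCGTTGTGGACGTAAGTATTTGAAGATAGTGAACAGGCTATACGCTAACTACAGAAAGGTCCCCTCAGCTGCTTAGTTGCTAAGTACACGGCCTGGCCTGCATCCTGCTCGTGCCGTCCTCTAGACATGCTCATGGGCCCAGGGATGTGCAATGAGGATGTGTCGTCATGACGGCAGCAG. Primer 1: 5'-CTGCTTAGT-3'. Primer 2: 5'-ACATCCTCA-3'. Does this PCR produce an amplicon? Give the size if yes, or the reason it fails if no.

Primer 1 (CTGCTTAGT) matches the top strand at positions 104–112; it acts as a forward primer.
Primer 2's reverse complement is TGAGGATGT, matching the top strand at positions 188–196; it acts as a reverse primer.
The 3' ends face each other across positions 104–196, giving a 93 bp product.

Yes — a 93 bp product.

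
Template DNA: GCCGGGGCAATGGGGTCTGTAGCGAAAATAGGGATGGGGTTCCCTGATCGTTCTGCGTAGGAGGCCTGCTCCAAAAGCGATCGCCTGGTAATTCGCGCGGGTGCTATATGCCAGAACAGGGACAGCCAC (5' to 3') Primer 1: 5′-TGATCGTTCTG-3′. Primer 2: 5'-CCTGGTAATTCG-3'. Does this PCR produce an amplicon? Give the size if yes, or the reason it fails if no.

No product — both primers anneal to the same strand and extend in the same direction.

Primer 1 (TGATCGTTCTG) matches the top strand at positions 45–55 (3' end points downstream).
Primer 2 (CCTGGTAATTCG) also matches the top strand directly, at positions 84–95 — its reverse complement CGAATTACCAGG is not present.
Both primers anneal to the bottom strand with 3' ends pointing the same way, so neither can prime synthesis back toward the other.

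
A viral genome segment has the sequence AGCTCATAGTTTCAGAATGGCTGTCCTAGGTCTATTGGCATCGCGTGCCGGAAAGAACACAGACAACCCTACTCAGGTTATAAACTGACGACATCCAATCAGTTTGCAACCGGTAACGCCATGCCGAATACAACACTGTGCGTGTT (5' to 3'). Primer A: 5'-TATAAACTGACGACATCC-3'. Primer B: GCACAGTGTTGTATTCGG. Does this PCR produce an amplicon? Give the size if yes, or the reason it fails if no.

Primer A (TATAAACTGACGACATCC) matches the top strand at positions 79–96; it acts as a forward primer.
Primer B's reverse complement is CCGAATACAACACTGTGC, matching the top strand at positions 124–141; it acts as a reverse primer.
The 3' ends face each other across positions 79–141, giving a 63 bp product.

Yes — a 63 bp product.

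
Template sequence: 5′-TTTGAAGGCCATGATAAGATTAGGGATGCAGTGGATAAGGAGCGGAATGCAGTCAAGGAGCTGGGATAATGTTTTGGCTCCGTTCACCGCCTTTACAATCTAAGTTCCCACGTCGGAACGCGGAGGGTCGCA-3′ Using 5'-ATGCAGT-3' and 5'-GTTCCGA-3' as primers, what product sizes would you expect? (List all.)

The forward primer ATGCAGT matches the top strand at positions 26–32, 47–53.
The reverse primer's reverse complement is TCGGAAC, matching at positions 113–119.
Each forward site pairs with the reverse site to give a product ending at position 119: sizes 94, 73 bp.

94 bp, 73 bp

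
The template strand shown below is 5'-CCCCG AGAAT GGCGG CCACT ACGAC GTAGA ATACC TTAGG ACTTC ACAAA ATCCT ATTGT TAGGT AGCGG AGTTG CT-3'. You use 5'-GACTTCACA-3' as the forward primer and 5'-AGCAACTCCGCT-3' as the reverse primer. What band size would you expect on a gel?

The forward primer matches the template at positions 40–48.
Taking the reverse complement of AGCAACTCCGCT gives AGCGGAGTTGCT, found at positions 66–77 on the template; the primer anneals here to the top strand with its 3' end pointing upstream.
Product length = (reverse-primer end) − (forward-primer start) + 1 = 77 − 40 + 1 = 38 bp.

38 bp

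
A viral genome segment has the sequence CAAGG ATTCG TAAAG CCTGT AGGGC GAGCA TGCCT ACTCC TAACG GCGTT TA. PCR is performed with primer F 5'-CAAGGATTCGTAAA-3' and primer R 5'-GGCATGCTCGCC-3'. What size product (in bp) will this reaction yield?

34 bp

Forward primer CAAGGATTCGTAAA is found on the top strand at positions 1–14.
Reverse complement of the reverse primer: GGCGAGCATGCC. This occurs on the top strand at positions 23–34.
Product length = (reverse-primer end) − (forward-primer start) + 1 = 34 − 1 + 1 = 34 bp.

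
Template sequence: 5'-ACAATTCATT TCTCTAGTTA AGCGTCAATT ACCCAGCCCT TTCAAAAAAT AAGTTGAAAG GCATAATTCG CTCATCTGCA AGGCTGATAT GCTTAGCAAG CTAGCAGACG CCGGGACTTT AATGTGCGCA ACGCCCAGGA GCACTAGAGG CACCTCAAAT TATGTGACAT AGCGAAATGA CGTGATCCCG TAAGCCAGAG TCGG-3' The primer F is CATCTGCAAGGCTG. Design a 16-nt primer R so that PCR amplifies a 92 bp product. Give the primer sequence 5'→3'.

The forward primer binds at positions 73–86, so a 92 bp product ends at position 73 + 92 − 1 = 164.
The reverse primer anneals to the top strand over positions 149–164, i.e. to GGCACCTCAAATTATG.
Its sequence written 5'→3' is the reverse complement: CATAATTTGAGGTGCC.

5'-CATAATTTGAGGTGCC-3'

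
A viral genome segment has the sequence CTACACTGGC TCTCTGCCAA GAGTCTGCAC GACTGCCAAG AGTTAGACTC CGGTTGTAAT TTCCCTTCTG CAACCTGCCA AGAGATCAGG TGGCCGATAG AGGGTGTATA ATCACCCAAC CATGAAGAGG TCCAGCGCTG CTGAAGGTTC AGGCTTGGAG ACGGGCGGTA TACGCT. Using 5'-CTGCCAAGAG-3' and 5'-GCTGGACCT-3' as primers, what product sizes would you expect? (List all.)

123 bp, 104 bp, 62 bp

The forward primer CTGCCAAGAG matches the top strand at positions 14–23, 33–42, 75–84.
The reverse primer's reverse complement is AGGTCCAGC, matching at positions 128–136.
Each forward site pairs with the reverse site to give a product ending at position 136: sizes 123, 104, 62 bp.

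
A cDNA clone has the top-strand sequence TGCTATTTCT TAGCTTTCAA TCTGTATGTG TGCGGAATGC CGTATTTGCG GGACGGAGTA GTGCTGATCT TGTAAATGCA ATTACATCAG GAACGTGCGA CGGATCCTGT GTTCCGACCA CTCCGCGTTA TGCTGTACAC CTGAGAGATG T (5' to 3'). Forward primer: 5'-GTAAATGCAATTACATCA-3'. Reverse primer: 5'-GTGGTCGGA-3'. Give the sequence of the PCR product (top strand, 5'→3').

5'-GTAAATGCAATTACATCAGGAACGTGCGACGGATCCTGTGTTCCGACCAC-3'

The forward primer matches the template at positions 72–89.
Taking the reverse complement of GTGGTCGGA gives TCCGACCAC, found at positions 113–121 on the template; the primer anneals here to the top strand with its 3' end pointing upstream.
The product is the template from position 72 through 121 (50 bp).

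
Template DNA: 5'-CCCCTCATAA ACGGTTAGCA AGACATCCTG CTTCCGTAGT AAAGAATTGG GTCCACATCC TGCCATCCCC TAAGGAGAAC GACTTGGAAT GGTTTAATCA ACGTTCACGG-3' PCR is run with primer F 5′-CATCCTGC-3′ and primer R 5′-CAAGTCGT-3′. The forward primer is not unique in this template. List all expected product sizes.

The forward primer CATCCTGC matches the top strand at positions 24–31, 56–63.
The reverse primer's reverse complement is ACGACTTG, matching at positions 79–86.
Each forward site pairs with the reverse site to give a product ending at position 86: sizes 63, 31 bp.

63 bp, 31 bp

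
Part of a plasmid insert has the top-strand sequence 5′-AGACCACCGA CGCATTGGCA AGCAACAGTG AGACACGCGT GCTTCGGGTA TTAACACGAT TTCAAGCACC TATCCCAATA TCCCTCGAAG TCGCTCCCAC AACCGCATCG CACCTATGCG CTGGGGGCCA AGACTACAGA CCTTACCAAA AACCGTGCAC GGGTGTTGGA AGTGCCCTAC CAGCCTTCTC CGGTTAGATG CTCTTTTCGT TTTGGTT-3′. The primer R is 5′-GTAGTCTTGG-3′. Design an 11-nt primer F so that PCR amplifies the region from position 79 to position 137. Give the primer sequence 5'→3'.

The reverse primer's reverse complement CCAAGACTAC matches the template at positions 128–137; the product starts at position 79.
The forward primer is identical to the top strand over positions 79–89: TATCCCTCGAA.

5'-TATCCCTCGAA-3'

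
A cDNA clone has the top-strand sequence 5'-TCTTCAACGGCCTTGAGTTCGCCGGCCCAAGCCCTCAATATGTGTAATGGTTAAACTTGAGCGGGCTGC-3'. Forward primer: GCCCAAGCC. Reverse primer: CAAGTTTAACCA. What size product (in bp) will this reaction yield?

Scanning the template, GCCCAAGCC occurs at positions 25–33; this primer anneals to the bottom strand there with its 3' end pointing downstream.
Reverse complement of the reverse primer: TGGTTAAACTTG. This occurs on the top strand at positions 48–59.
Amplicon spans positions 25–59: 35 bp.

35 bp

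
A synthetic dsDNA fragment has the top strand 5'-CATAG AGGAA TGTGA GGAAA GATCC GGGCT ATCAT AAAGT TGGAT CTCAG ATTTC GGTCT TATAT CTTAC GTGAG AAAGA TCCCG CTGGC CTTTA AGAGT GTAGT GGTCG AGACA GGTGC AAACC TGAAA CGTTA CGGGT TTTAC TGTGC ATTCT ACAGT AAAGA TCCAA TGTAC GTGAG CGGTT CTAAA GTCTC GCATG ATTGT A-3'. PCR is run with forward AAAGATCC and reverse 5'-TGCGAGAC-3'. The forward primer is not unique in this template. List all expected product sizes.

The forward primer AAAGATCC matches the top strand at positions 18–25, 76–83, 161–168.
The reverse primer's reverse complement is GTCTCGCA, matching at positions 191–198.
Each forward site pairs with the reverse site to give a product ending at position 198: sizes 181, 123, 38 bp.

181 bp, 123 bp, 38 bp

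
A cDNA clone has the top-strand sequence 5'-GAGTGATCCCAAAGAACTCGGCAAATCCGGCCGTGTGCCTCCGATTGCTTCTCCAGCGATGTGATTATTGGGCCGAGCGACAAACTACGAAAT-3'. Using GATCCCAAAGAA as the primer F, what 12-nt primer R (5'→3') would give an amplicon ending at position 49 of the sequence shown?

The forward primer binds at positions 5–16; the product's 3' end on the top strand is position 49.
The reverse primer anneals to the top strand over positions 38–49, i.e. to CCTCCGATTGCT.
Its sequence written 5'→3' is the reverse complement: AGCAATCGGAGG.

5'-AGCAATCGGAGG-3'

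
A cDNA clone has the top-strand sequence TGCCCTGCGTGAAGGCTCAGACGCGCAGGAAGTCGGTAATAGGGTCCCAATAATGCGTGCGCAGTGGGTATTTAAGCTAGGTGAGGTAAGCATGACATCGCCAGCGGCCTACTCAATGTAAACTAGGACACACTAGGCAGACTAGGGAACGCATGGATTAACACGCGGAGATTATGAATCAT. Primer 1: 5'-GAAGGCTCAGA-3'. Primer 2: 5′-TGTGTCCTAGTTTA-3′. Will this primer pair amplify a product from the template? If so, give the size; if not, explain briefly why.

Yes — a 122 bp product.

Primer 1 (GAAGGCTCAGA) matches the top strand at positions 11–21; it acts as a forward primer.
Primer 2's reverse complement is TAAACTAGGACACA, matching the top strand at positions 119–132; it acts as a reverse primer.
The 3' ends face each other across positions 11–132, giving a 122 bp product.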